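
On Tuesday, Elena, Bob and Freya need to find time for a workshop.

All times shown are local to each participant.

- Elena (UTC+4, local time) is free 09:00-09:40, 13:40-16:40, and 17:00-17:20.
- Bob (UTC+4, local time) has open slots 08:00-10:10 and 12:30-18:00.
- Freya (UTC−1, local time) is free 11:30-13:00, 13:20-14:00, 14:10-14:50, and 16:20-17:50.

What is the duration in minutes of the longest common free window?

20 minutes

Elena → UTC: 05:00–05:40, 09:40–12:40, 13:00–13:20.
Bob → UTC: 04:00–06:10, 08:30–14:00.
Freya → UTC: 12:30–14:00, 14:20–15:00, 15:10–15:50, 17:20–18:50.
Elena ∩ Bob: 05:00–05:40, 09:40–12:40, 13:00–13:20.
Elena ∩ Bob ∩ Freya: 12:30–12:40, 13:00–13:20.
Common window lengths: 10, 20 min; longest is 20.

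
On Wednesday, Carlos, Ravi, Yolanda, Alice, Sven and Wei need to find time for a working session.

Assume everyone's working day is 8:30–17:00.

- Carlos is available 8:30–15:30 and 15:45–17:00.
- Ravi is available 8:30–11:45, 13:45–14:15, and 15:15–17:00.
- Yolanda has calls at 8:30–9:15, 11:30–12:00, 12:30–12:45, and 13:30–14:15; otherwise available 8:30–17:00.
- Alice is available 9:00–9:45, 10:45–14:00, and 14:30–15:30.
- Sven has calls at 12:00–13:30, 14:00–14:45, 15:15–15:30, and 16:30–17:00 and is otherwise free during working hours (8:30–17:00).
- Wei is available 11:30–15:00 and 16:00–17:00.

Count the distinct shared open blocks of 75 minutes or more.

0

Yolanda free within 08:30–17:00: 09:15–11:30, 12:00–12:30, 12:45–13:30, 14:15–17:00.
Sven free within 08:30–17:00: 08:30–12:00, 13:30–14:00, 14:45–15:15, 15:30–16:30.
Carlos ∩ Ravi: 08:30–11:45, 13:45–14:15, 15:15–15:30, 15:45–17:00.
Carlos ∩ Ravi ∩ Yolanda: 09:15–11:30, 15:15–15:30, 15:45–17:00.
Carlos ∩ Ravi ∩ Yolanda ∩ Alice: 09:15–09:45, 10:45–11:30, 15:15–15:30.
Carlos ∩ Ravi ∩ Yolanda ∩ Alice ∩ Sven: 09:15–09:45, 10:45–11:30.
Carlos ∩ Ravi ∩ Yolanda ∩ Alice ∩ Sven ∩ Wei: (none).
Windows ≥ 75 min: (none).
That's 0 windows.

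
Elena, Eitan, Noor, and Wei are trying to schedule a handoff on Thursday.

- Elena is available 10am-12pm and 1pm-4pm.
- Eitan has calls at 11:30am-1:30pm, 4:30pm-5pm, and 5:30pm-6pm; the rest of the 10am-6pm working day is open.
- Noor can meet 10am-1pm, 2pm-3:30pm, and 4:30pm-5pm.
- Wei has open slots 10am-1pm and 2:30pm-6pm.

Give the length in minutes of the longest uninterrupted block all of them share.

90 minutes

Eitan free within 10:00–18:00: 10:00–11:30, 13:30–16:30, 17:00–17:30.
Elena ∩ Eitan: 10:00–11:30, 13:30–16:00.
Elena ∩ Eitan ∩ Noor: 10:00–11:30, 14:00–15:30.
Elena ∩ Eitan ∩ Noor ∩ Wei: 10:00–11:30, 14:30–15:30.
Common window lengths: 90, 60 min; longest is 90.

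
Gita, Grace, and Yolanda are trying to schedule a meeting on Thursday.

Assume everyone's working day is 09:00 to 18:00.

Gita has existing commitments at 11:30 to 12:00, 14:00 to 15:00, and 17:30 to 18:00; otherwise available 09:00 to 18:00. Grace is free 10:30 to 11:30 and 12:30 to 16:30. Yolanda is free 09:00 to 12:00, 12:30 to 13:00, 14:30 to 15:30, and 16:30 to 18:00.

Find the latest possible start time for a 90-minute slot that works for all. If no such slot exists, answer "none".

none

Gita free within 09:00–18:00: 09:00–11:30, 12:00–14:00, 15:00–17:30.
Gita ∩ Grace: 10:30–11:30, 12:30–14:00, 15:00–16:30.
Gita ∩ Grace ∩ Yolanda: 10:30–11:30, 12:30–13:00, 15:00–15:30.
Windows ≥ 90 min: (none).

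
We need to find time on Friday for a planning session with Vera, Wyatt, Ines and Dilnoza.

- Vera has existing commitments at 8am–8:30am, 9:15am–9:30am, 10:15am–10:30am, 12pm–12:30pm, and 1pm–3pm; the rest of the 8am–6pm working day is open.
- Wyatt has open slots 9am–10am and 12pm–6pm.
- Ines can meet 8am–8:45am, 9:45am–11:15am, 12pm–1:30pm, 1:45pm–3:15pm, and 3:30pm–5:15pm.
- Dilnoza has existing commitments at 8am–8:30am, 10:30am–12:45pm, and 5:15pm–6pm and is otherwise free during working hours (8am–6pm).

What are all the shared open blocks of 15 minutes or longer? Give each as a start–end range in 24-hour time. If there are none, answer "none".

Vera free within 08:00–18:00: 08:30–09:15, 09:30–10:15, 10:30–12:00, 12:30–13:00, 15:00–18:00.
Dilnoza free within 08:00–18:00: 08:30–10:30, 12:45–17:15.
Vera ∩ Wyatt: 09:00–09:15, 09:30–10:00, 12:30–13:00, 15:00–18:00.
Vera ∩ Wyatt ∩ Ines: 09:45–10:00, 12:30–13:00, 15:00–15:15, 15:30–17:15.
Vera ∩ Wyatt ∩ Ines ∩ Dilnoza: 09:45–10:00, 12:45–13:00, 15:00–15:15, 15:30–17:15.
Windows ≥ 15 min: 09:45–10:00, 12:45–13:00, 15:00–15:15, 15:30–17:15.

09:45–10:00, 12:45–13:00, 15:00–15:15, 15:30–17:15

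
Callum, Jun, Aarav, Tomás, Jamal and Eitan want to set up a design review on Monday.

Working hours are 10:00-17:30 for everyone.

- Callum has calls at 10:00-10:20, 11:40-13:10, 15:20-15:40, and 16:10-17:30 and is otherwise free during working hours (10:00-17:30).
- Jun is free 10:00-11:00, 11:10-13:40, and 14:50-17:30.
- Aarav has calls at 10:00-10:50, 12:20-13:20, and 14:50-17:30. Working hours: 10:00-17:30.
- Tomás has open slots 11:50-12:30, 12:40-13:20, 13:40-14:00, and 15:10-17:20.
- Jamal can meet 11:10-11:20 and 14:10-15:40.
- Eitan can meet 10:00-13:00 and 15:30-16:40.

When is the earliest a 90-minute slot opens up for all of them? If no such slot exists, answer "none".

none

Callum free within 10:00–17:30: 10:20–11:40, 13:10–15:20, 15:40–16:10.
Aarav free within 10:00–17:30: 10:50–12:20, 13:20–14:50.
Callum ∩ Jun: 10:20–11:00, 11:10–11:40, 13:10–13:40, 14:50–15:20, 15:40–16:10.
Callum ∩ Jun ∩ Aarav: 10:50–11:00, 11:10–11:40, 13:20–13:40.
Callum ∩ Jun ∩ Aarav ∩ Tomás: (none).
Callum ∩ Jun ∩ Aarav ∩ Tomás ∩ Jamal: (none).
Callum ∩ Jun ∩ Aarav ∩ Tomás ∩ Jamal ∩ Eitan: (none).
Windows ≥ 90 min: (none).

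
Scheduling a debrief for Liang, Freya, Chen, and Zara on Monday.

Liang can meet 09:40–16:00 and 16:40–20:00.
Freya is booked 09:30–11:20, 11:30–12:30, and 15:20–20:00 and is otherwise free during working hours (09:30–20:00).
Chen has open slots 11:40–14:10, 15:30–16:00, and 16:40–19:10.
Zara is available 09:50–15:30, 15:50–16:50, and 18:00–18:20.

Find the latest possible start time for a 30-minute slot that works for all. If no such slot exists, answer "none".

Freya free within 09:30–20:00: 11:20–11:30, 12:30–15:20.
Liang ∩ Freya: 11:20–11:30, 12:30–15:20.
Liang ∩ Freya ∩ Chen: 12:30–14:10.
Liang ∩ Freya ∩ Chen ∩ Zara: 12:30–14:10.
Windows ≥ 30 min: 12:30–14:10.
Latest start in the last window 12:30–14:10 is 14:10 − 30 min = 13:40.

13:40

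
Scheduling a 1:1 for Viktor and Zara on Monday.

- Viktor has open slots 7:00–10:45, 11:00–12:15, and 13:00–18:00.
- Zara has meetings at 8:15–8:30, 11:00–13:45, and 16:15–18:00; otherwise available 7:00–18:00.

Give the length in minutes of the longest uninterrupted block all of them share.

150 minutes

Zara free within 07:00–18:00: 07:00–08:15, 08:30–11:00, 13:45–16:15.
Viktor ∩ Zara: 07:00–08:15, 08:30–10:45, 13:45–16:15.
Common window lengths: 75, 135, 150 min; longest is 150.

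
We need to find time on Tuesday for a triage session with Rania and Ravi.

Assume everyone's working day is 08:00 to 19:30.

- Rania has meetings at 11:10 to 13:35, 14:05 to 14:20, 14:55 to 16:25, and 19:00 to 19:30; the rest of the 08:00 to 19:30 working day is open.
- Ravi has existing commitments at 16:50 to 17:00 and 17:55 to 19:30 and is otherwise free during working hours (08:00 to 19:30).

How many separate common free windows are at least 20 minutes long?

5

Rania free within 08:00–19:30: 08:00–11:10, 13:35–14:05, 14:20–14:55, 16:25–19:00.
Ravi free within 08:00–19:30: 08:00–16:50, 17:00–17:55.
Rania ∩ Ravi: 08:00–11:10, 13:35–14:05, 14:20–14:55, 16:25–16:50, 17:00–17:55.
Windows ≥ 20 min: 08:00–11:10, 13:35–14:05, 14:20–14:55, 16:25–16:50, 17:00–17:55.
That's 5 windows.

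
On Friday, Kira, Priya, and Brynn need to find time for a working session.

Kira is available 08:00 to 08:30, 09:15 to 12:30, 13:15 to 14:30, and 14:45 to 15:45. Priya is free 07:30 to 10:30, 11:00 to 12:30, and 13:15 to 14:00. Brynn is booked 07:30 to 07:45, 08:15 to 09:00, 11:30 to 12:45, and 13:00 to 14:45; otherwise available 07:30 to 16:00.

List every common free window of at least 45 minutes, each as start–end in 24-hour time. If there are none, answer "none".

Brynn free within 07:30–16:00: 07:45–08:15, 09:00–11:30, 12:45–13:00, 14:45–16:00.
Kira ∩ Priya: 08:00–08:30, 09:15–10:30, 11:00–12:30, 13:15–14:00.
Kira ∩ Priya ∩ Brynn: 08:00–08:15, 09:15–10:30, 11:00–11:30.
Windows ≥ 45 min: 09:15–10:30.

09:15–10:30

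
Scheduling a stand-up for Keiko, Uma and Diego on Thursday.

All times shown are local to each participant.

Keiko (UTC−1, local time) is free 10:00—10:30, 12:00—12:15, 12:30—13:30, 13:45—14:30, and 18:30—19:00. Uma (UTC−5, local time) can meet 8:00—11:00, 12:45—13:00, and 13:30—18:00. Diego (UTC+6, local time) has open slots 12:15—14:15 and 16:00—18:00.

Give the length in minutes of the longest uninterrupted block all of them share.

Keiko → UTC: 11:00–11:30, 13:00–13:15, 13:30–14:30, 14:45–15:30, 19:30–20:00.
Uma → UTC: 13:00–16:00, 17:45–18:00, 18:30–23:00.
Diego → UTC: 06:15–08:15, 10:00–12:00.
Keiko ∩ Uma: 13:00–13:15, 13:30–14:30, 14:45–15:30, 19:30–20:00.
Keiko ∩ Uma ∩ Diego: (none).
No common window.

0 minutes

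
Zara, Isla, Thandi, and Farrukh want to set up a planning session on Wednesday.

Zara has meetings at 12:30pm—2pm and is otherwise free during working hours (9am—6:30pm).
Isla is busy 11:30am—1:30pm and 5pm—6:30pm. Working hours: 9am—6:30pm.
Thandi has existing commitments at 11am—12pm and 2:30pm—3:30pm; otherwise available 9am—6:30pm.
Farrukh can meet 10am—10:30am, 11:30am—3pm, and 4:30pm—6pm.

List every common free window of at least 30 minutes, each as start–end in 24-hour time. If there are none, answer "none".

Zara free within 09:00–18:30: 09:00–12:30, 14:00–18:30.
Isla free within 09:00–18:30: 09:00–11:30, 13:30–17:00.
Thandi free within 09:00–18:30: 09:00–11:00, 12:00–14:30, 15:30–18:30.
Zara ∩ Isla: 09:00–11:30, 14:00–17:00.
Zara ∩ Isla ∩ Thandi: 09:00–11:00, 14:00–14:30, 15:30–17:00.
Zara ∩ Isla ∩ Thandi ∩ Farrukh: 10:00–10:30, 14:00–14:30, 16:30–17:00.
Windows ≥ 30 min: 10:00–10:30, 14:00–14:30, 16:30–17:00.

10:00–10:30, 14:00–14:30, 16:30–17:00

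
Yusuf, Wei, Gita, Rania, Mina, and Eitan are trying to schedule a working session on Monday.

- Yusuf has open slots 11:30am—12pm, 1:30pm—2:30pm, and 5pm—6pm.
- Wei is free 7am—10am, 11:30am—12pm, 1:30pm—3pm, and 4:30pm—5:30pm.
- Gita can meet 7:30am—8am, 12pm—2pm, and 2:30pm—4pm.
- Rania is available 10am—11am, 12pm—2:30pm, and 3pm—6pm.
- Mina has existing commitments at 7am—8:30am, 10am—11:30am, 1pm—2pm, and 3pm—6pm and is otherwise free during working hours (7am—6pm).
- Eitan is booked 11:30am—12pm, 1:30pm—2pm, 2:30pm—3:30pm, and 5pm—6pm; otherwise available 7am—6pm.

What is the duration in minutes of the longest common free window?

Mina free within 07:00–18:00: 08:30–10:00, 11:30–13:00, 14:00–15:00.
Eitan free within 07:00–18:00: 07:00–11:30, 12:00–13:30, 14:00–14:30, 15:30–17:00.
Yusuf ∩ Wei: 11:30–12:00, 13:30–14:30, 17:00–17:30.
Yusuf ∩ Wei ∩ Gita: 13:30–14:00.
Yusuf ∩ Wei ∩ Gita ∩ Rania: 13:30–14:00.
Yusuf ∩ Wei ∩ Gita ∩ Rania ∩ Mina: (none).
Yusuf ∩ Wei ∩ Gita ∩ Rania ∩ Mina ∩ Eitan: (none).
No common window.

0 minutes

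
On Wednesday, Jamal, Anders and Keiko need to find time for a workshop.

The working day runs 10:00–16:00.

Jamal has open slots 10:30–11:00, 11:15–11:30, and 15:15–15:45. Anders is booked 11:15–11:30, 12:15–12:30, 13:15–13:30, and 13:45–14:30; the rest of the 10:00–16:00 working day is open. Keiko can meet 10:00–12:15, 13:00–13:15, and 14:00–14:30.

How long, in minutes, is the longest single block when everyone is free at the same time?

Anders free within 10:00–16:00: 10:00–11:15, 11:30–12:15, 12:30–13:15, 13:30–13:45, 14:30–16:00.
Jamal ∩ Anders: 10:30–11:00, 15:15–15:45.
Jamal ∩ Anders ∩ Keiko: 10:30–11:00.
Single common window of 30 minutes.

30 minutes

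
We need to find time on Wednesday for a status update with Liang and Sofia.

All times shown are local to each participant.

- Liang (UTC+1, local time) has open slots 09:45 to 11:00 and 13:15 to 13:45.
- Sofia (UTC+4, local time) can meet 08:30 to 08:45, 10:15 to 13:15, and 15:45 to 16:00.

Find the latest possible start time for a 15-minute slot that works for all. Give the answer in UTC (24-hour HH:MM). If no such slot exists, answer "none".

Liang → UTC: 08:45–10:00, 12:15–12:45.
Sofia → UTC: 04:30–04:45, 06:15–09:15, 11:45–12:00.
Liang ∩ Sofia: 08:45–09:15.
Windows ≥ 15 min: 08:45–09:15.
Latest start in the last window 08:45–09:15 is 09:15 − 15 min = 09:00.

09:00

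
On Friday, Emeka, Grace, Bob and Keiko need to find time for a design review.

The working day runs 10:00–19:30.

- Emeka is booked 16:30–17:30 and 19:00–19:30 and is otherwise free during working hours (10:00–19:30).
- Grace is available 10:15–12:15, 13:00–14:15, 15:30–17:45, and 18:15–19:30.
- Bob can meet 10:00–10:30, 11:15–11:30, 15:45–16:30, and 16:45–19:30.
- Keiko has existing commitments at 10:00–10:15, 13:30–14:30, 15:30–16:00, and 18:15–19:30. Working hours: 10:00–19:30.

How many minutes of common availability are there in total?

75 minutes

Emeka free within 10:00–19:30: 10:00–16:30, 17:30–19:00.
Keiko free within 10:00–19:30: 10:15–13:30, 14:30–15:30, 16:00–18:15.
Emeka ∩ Grace: 10:15–12:15, 13:00–14:15, 15:30–16:30, 17:30–17:45, 18:15–19:00.
Emeka ∩ Grace ∩ Bob: 10:15–10:30, 11:15–11:30, 15:45–16:30, 17:30–17:45, 18:15–19:00.
Emeka ∩ Grace ∩ Bob ∩ Keiko: 10:15–10:30, 11:15–11:30, 16:00–16:30, 17:30–17:45.
Total common minutes: 15 + 15 + 30 + 15 = 75.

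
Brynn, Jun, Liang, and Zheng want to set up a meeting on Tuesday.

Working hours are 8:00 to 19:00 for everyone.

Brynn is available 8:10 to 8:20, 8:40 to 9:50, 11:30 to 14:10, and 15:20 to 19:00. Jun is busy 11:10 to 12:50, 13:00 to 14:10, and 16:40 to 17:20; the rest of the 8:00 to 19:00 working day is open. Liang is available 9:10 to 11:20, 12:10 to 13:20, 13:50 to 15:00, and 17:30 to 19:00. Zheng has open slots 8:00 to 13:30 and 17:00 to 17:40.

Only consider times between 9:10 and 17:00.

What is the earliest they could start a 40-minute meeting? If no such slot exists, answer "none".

09:10

Jun free within 08:00–19:00: 08:00–11:10, 12:50–13:00, 14:10–16:40, 17:20–19:00.
Brynn ∩ Jun: 08:10–08:20, 08:40–09:50, 12:50–13:00, 15:20–16:40, 17:20–19:00.
Brynn ∩ Jun ∩ Liang: 09:10–09:50, 12:50–13:00, 17:30–19:00.
Brynn ∩ Jun ∩ Liang ∩ Zheng: 09:10–09:50, 12:50–13:00, 17:30–17:40.
Restricted to 09:10–17:00: 09:10–09:50, 12:50–13:00.
Windows ≥ 40 min: 09:10–09:50.
Earliest such window starts at 09:10.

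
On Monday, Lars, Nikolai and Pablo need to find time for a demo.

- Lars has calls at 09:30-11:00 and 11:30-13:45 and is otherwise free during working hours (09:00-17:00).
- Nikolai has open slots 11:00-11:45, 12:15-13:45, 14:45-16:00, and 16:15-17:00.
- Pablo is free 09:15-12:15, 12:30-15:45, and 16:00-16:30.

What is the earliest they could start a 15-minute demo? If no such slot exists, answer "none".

11:00

Lars free within 09:00–17:00: 09:00–09:30, 11:00–11:30, 13:45–17:00.
Lars ∩ Nikolai: 11:00–11:30, 14:45–16:00, 16:15–17:00.
Lars ∩ Nikolai ∩ Pablo: 11:00–11:30, 14:45–15:45, 16:15–16:30.
Windows ≥ 15 min: 11:00–11:30, 14:45–15:45, 16:15–16:30.
Earliest such window starts at 11:00.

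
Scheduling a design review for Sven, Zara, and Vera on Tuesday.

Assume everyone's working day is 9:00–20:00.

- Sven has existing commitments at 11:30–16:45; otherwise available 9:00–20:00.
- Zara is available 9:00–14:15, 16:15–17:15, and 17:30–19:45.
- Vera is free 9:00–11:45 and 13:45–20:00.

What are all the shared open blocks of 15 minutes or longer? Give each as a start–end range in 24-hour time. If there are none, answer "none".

Sven free within 09:00–20:00: 09:00–11:30, 16:45–20:00.
Sven ∩ Zara: 09:00–11:30, 16:45–17:15, 17:30–19:45.
Sven ∩ Zara ∩ Vera: 09:00–11:30, 16:45–17:15, 17:30–19:45.
Windows ≥ 15 min: 09:00–11:30, 16:45–17:15, 17:30–19:45.

09:00–11:30, 16:45–17:15, 17:30–19:45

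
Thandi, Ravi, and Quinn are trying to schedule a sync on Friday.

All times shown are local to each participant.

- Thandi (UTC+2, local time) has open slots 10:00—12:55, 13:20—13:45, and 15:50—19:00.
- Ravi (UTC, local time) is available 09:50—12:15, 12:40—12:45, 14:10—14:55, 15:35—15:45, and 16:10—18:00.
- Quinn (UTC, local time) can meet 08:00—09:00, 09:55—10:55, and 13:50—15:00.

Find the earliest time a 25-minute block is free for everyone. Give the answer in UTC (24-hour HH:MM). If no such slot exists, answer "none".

09:55

Thandi → UTC: 08:00–10:55, 11:20–11:45, 13:50–17:00.
Ravi → UTC: 09:50–12:15, 12:40–12:45, 14:10–14:55, 15:35–15:45, 16:10–18:00.
Quinn → UTC: 08:00–09:00, 09:55–10:55, 13:50–15:00.
Thandi ∩ Ravi: 09:50–10:55, 11:20–11:45, 14:10–14:55, 15:35–15:45, 16:10–17:00.
Thandi ∩ Ravi ∩ Quinn: 09:55–10:55, 14:10–14:55.
Windows ≥ 25 min: 09:55–10:55, 14:10–14:55.
Earliest such window starts at 09:55.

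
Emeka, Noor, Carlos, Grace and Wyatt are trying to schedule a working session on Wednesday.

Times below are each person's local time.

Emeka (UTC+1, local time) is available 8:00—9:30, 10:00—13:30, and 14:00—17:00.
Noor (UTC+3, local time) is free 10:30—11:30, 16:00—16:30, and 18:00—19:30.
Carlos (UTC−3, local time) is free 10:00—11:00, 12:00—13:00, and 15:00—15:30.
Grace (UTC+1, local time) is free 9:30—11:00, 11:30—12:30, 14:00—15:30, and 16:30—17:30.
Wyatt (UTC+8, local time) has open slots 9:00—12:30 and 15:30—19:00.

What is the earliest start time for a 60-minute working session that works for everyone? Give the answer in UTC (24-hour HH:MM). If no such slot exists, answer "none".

Emeka → UTC: 07:00–08:30, 09:00–12:30, 13:00–16:00.
Noor → UTC: 07:30–08:30, 13:00–13:30, 15:00–16:30.
Carlos → UTC: 13:00–14:00, 15:00–16:00, 18:00–18:30.
Grace → UTC: 08:30–10:00, 10:30–11:30, 13:00–14:30, 15:30–16:30.
Wyatt → UTC: 01:00–04:30, 07:30–11:00.
Emeka ∩ Noor: 07:30–08:30, 13:00–13:30, 15:00–16:00.
Emeka ∩ Noor ∩ Carlos: 13:00–13:30, 15:00–16:00.
Emeka ∩ Noor ∩ Carlos ∩ Grace: 13:00–13:30, 15:30–16:00.
Emeka ∩ Noor ∩ Carlos ∩ Grace ∩ Wyatt: (none).
Windows ≥ 60 min: (none).

none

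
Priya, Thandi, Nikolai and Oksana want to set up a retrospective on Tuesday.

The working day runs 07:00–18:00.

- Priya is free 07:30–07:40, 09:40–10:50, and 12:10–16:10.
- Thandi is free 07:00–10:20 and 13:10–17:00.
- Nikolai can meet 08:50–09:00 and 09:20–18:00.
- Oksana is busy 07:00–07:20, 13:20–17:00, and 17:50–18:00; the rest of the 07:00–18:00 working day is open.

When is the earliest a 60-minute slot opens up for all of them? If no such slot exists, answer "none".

Oksana free within 07:00–18:00: 07:20–13:20, 17:00–17:50.
Priya ∩ Thandi: 07:30–07:40, 09:40–10:20, 13:10–16:10.
Priya ∩ Thandi ∩ Nikolai: 09:40–10:20, 13:10–16:10.
Priya ∩ Thandi ∩ Nikolai ∩ Oksana: 09:40–10:20, 13:10–13:20.
Windows ≥ 60 min: (none).

none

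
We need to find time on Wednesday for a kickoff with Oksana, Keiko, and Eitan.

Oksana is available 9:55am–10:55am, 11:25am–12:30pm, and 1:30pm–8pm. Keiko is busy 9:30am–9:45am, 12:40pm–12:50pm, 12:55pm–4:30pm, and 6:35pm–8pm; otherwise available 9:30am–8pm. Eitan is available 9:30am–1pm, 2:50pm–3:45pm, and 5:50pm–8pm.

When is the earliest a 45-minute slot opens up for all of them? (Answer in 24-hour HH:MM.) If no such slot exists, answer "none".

09:55

Keiko free within 09:30–20:00: 09:45–12:40, 12:50–12:55, 16:30–18:35.
Oksana ∩ Keiko: 09:55–10:55, 11:25–12:30, 16:30–18:35.
Oksana ∩ Keiko ∩ Eitan: 09:55–10:55, 11:25–12:30, 17:50–18:35.
Windows ≥ 45 min: 09:55–10:55, 11:25–12:30, 17:50–18:35.
Earliest such window starts at 09:55.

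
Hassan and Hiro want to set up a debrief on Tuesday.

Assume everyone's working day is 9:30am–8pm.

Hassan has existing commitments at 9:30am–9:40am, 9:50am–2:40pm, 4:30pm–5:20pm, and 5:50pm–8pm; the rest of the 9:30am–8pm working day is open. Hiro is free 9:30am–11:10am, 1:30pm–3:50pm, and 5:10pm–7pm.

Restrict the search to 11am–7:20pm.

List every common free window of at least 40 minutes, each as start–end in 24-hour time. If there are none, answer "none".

Hassan free within 09:30–20:00: 09:40–09:50, 14:40–16:30, 17:20–17:50.
Hassan ∩ Hiro: 09:40–09:50, 14:40–15:50, 17:20–17:50.
Restricted to 11:00–19:20: 14:40–15:50, 17:20–17:50.
Windows ≥ 40 min: 14:40–15:50.

14:40–15:50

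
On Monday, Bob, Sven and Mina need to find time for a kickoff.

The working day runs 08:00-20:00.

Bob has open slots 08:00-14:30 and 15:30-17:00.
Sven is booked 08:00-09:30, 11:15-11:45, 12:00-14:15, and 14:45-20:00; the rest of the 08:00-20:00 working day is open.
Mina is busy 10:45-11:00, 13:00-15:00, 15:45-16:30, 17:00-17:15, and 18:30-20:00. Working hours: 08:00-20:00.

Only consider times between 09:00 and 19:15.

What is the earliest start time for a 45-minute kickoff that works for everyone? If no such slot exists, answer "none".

Sven free within 08:00–20:00: 09:30–11:15, 11:45–12:00, 14:15–14:45.
Mina free within 08:00–20:00: 08:00–10:45, 11:00–13:00, 15:00–15:45, 16:30–17:00, 17:15–18:30.
Bob ∩ Sven: 09:30–11:15, 11:45–12:00, 14:15–14:30.
Bob ∩ Sven ∩ Mina: 09:30–10:45, 11:00–11:15, 11:45–12:00.
Restricted to 09:00–19:15: 09:30–10:45, 11:00–11:15, 11:45–12:00.
Windows ≥ 45 min: 09:30–10:45.
Earliest such window starts at 09:30.

09:30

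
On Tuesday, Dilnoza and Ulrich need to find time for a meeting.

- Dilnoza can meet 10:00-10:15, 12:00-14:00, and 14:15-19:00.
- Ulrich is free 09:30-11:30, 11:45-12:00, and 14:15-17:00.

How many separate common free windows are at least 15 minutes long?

Dilnoza ∩ Ulrich: 10:00–10:15, 14:15–17:00.
Windows ≥ 15 min: 10:00–10:15, 14:15–17:00.
That's 2 windows.

2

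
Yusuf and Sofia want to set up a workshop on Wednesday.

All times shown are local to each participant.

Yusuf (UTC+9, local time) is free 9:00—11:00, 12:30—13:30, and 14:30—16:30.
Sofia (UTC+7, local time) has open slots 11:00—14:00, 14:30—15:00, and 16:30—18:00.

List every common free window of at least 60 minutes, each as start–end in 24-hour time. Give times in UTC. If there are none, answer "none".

Yusuf → UTC: 00:00–02:00, 03:30–04:30, 05:30–07:30.
Sofia → UTC: 04:00–07:00, 07:30–08:00, 09:30–11:00.
Yusuf ∩ Sofia: 04:00–04:30, 05:30–07:00.
Windows ≥ 60 min: 05:30–07:00.

05:30–07:00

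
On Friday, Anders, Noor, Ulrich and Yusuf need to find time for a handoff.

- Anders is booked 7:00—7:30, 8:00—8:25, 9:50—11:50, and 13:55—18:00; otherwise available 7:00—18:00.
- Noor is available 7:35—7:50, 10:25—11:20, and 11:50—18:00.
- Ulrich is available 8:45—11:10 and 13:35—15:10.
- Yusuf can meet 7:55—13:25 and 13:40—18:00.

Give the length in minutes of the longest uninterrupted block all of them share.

15 minutes

Anders free within 07:00–18:00: 07:30–08:00, 08:25–09:50, 11:50–13:55.
Anders ∩ Noor: 07:35–07:50, 11:50–13:55.
Anders ∩ Noor ∩ Ulrich: 13:35–13:55.
Anders ∩ Noor ∩ Ulrich ∩ Yusuf: 13:40–13:55.
Single common window of 15 minutes.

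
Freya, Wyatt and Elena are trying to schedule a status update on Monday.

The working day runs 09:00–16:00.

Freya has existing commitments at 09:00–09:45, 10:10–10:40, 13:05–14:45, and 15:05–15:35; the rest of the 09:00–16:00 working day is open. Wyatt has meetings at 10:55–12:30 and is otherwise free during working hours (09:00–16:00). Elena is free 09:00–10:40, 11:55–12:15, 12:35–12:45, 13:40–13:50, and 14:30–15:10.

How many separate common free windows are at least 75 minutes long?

0

Freya free within 09:00–16:00: 09:45–10:10, 10:40–13:05, 14:45–15:05, 15:35–16:00.
Wyatt free within 09:00–16:00: 09:00–10:55, 12:30–16:00.
Freya ∩ Wyatt: 09:45–10:10, 10:40–10:55, 12:30–13:05, 14:45–15:05, 15:35–16:00.
Freya ∩ Wyatt ∩ Elena: 09:45–10:10, 12:35–12:45, 14:45–15:05.
Windows ≥ 75 min: (none).
That's 0 windows.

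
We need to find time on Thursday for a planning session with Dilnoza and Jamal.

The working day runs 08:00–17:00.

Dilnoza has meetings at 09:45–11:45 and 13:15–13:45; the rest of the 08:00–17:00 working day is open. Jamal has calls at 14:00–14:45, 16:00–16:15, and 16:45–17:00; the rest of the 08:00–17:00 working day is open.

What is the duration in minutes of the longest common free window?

Dilnoza free within 08:00–17:00: 08:00–09:45, 11:45–13:15, 13:45–17:00.
Jamal free within 08:00–17:00: 08:00–14:00, 14:45–16:00, 16:15–16:45.
Dilnoza ∩ Jamal: 08:00–09:45, 11:45–13:15, 13:45–14:00, 14:45–16:00, 16:15–16:45.
Common window lengths: 105, 90, 15, 75, 30 min; longest is 105.

105 minutes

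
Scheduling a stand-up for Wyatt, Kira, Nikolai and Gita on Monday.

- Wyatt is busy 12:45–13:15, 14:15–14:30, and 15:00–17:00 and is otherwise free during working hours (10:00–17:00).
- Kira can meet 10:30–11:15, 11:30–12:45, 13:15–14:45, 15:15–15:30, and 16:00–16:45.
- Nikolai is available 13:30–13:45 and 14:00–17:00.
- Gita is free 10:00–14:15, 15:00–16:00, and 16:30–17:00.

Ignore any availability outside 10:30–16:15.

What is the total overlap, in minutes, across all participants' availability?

30 minutes

Wyatt free within 10:00–17:00: 10:00–12:45, 13:15–14:15, 14:30–15:00.
Wyatt ∩ Kira: 10:30–11:15, 11:30–12:45, 13:15–14:15, 14:30–14:45.
Wyatt ∩ Kira ∩ Nikolai: 13:30–13:45, 14:00–14:15, 14:30–14:45.
Wyatt ∩ Kira ∩ Nikolai ∩ Gita: 13:30–13:45, 14:00–14:15.
Restricted to 10:30–16:15: 13:30–13:45, 14:00–14:15.
Total common minutes: 15 + 15 = 30.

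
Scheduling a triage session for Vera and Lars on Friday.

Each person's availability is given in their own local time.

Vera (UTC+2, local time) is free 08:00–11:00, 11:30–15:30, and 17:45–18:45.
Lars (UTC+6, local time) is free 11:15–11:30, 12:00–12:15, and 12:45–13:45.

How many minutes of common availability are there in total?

75 minutes

Vera → UTC: 06:00–09:00, 09:30–13:30, 15:45–16:45.
Lars → UTC: 05:15–05:30, 06:00–06:15, 06:45–07:45.
Vera ∩ Lars: 06:00–06:15, 06:45–07:45.
Total common minutes: 15 + 60 = 75.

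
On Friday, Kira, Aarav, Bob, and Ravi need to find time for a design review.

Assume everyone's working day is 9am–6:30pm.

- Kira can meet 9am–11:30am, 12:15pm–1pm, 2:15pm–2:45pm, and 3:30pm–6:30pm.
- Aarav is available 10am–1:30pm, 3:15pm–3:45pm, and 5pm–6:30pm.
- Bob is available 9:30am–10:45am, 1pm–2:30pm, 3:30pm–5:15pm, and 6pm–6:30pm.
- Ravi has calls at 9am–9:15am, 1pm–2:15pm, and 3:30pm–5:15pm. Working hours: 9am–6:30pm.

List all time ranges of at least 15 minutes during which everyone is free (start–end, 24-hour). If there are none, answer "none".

10:00–10:45, 18:00–18:30

Ravi free within 09:00–18:30: 09:15–13:00, 14:15–15:30, 17:15–18:30.
Kira ∩ Aarav: 10:00–11:30, 12:15–13:00, 15:30–15:45, 17:00–18:30.
Kira ∩ Aarav ∩ Bob: 10:00–10:45, 15:30–15:45, 17:00–17:15, 18:00–18:30.
Kira ∩ Aarav ∩ Bob ∩ Ravi: 10:00–10:45, 18:00–18:30.
Windows ≥ 15 min: 10:00–10:45, 18:00–18:30.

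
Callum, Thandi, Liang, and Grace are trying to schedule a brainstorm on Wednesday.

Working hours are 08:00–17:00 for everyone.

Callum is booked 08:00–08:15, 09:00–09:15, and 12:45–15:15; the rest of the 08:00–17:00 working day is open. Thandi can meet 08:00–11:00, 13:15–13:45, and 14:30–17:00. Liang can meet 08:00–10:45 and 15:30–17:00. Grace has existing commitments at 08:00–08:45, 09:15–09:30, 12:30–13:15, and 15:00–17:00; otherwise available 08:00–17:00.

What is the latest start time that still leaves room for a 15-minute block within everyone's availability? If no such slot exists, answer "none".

Callum free within 08:00–17:00: 08:15–09:00, 09:15–12:45, 15:15–17:00.
Grace free within 08:00–17:00: 08:45–09:15, 09:30–12:30, 13:15–15:00.
Callum ∩ Thandi: 08:15–09:00, 09:15–11:00, 15:15–17:00.
Callum ∩ Thandi ∩ Liang: 08:15–09:00, 09:15–10:45, 15:30–17:00.
Callum ∩ Thandi ∩ Liang ∩ Grace: 08:45–09:00, 09:30–10:45.
Windows ≥ 15 min: 08:45–09:00, 09:30–10:45.
Latest start in the last window 09:30–10:45 is 10:45 − 15 min = 10:30.

10:30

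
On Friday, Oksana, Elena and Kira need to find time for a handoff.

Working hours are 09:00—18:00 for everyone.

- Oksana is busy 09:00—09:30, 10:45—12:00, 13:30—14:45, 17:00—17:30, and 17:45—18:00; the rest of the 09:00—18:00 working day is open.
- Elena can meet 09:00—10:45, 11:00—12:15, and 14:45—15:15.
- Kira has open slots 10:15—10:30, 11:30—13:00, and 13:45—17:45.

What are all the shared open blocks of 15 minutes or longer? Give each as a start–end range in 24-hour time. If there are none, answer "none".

Oksana free within 09:00–18:00: 09:30–10:45, 12:00–13:30, 14:45–17:00, 17:30–17:45.
Oksana ∩ Elena: 09:30–10:45, 12:00–12:15, 14:45–15:15.
Oksana ∩ Elena ∩ Kira: 10:15–10:30, 12:00–12:15, 14:45–15:15.
Windows ≥ 15 min: 10:15–10:30, 12:00–12:15, 14:45–15:15.

10:15–10:30, 12:00–12:15, 14:45–15:15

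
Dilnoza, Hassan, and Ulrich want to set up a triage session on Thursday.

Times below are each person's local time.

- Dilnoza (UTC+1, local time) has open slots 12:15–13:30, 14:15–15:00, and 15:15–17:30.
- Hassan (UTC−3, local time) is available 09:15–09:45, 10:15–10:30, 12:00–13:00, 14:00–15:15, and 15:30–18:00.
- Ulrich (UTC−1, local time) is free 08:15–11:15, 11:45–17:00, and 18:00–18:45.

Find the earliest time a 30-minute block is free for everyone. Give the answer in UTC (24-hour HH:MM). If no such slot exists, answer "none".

Dilnoza → UTC: 11:15–12:30, 13:15–14:00, 14:15–16:30.
Hassan → UTC: 12:15–12:45, 13:15–13:30, 15:00–16:00, 17:00–18:15, 18:30–21:00.
Ulrich → UTC: 09:15–12:15, 12:45–18:00, 19:00–19:45.
Dilnoza ∩ Hassan: 12:15–12:30, 13:15–13:30, 15:00–16:00.
Dilnoza ∩ Hassan ∩ Ulrich: 13:15–13:30, 15:00–16:00.
Windows ≥ 30 min: 15:00–16:00.
Earliest such window starts at 15:00.

15:00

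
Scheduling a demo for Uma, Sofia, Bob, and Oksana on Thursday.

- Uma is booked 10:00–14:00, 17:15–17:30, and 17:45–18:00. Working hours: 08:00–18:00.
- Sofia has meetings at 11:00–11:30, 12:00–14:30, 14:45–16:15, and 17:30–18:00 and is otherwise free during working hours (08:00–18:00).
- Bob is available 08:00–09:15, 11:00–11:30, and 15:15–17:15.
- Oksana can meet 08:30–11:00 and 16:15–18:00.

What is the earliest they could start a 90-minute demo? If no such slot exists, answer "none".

none

Uma free within 08:00–18:00: 08:00–10:00, 14:00–17:15, 17:30–17:45.
Sofia free within 08:00–18:00: 08:00–11:00, 11:30–12:00, 14:30–14:45, 16:15–17:30.
Uma ∩ Sofia: 08:00–10:00, 14:30–14:45, 16:15–17:15.
Uma ∩ Sofia ∩ Bob: 08:00–09:15, 16:15–17:15.
Uma ∩ Sofia ∩ Bob ∩ Oksana: 08:30–09:15, 16:15–17:15.
Windows ≥ 90 min: (none).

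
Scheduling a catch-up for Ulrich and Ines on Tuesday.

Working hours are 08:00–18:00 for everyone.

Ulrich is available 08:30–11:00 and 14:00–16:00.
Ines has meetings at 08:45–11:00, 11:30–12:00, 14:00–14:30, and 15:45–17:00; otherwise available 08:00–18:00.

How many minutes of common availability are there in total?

90 minutes

Ines free within 08:00–18:00: 08:00–08:45, 11:00–11:30, 12:00–14:00, 14:30–15:45, 17:00–18:00.
Ulrich ∩ Ines: 08:30–08:45, 14:30–15:45.
Total common minutes: 15 + 75 = 90.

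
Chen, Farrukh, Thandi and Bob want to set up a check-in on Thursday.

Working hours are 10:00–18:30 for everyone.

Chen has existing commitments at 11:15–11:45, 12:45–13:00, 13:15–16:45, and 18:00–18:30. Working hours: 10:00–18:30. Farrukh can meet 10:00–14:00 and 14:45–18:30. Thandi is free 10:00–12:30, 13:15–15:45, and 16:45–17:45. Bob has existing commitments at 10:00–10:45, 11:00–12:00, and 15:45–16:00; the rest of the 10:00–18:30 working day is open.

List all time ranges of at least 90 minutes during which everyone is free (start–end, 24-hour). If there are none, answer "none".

none

Chen free within 10:00–18:30: 10:00–11:15, 11:45–12:45, 13:00–13:15, 16:45–18:00.
Bob free within 10:00–18:30: 10:45–11:00, 12:00–15:45, 16:00–18:30.
Chen ∩ Farrukh: 10:00–11:15, 11:45–12:45, 13:00–13:15, 16:45–18:00.
Chen ∩ Farrukh ∩ Thandi: 10:00–11:15, 11:45–12:30, 16:45–17:45.
Chen ∩ Farrukh ∩ Thandi ∩ Bob: 10:45–11:00, 12:00–12:30, 16:45–17:45.
Windows ≥ 90 min: (none).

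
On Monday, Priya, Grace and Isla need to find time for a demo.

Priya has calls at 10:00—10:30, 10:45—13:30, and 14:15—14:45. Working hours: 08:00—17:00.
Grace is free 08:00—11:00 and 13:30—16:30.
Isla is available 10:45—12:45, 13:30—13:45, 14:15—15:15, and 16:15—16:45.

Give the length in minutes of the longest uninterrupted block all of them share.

30 minutes

Priya free within 08:00–17:00: 08:00–10:00, 10:30–10:45, 13:30–14:15, 14:45–17:00.
Priya ∩ Grace: 08:00–10:00, 10:30–10:45, 13:30–14:15, 14:45–16:30.
Priya ∩ Grace ∩ Isla: 13:30–13:45, 14:45–15:15, 16:15–16:30.
Common window lengths: 15, 30, 15 min; longest is 30.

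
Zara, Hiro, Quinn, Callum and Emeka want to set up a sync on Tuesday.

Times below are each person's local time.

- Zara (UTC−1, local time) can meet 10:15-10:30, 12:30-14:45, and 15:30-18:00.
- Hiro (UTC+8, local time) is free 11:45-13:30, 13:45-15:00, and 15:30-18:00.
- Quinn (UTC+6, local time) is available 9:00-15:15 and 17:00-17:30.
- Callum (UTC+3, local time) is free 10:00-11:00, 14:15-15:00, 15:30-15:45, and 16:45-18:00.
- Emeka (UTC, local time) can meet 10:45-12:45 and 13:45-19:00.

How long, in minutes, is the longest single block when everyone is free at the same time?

Zara → UTC: 11:15–11:30, 13:30–15:45, 16:30–19:00.
Hiro → UTC: 03:45–05:30, 05:45–07:00, 07:30–10:00.
Quinn → UTC: 03:00–09:15, 11:00–11:30.
Callum → UTC: 07:00–08:00, 11:15–12:00, 12:30–12:45, 13:45–15:00.
Emeka → UTC: 10:45–12:45, 13:45–19:00.
Zara ∩ Hiro: (none).
Zara ∩ Hiro ∩ Quinn: (none).
Zara ∩ Hiro ∩ Quinn ∩ Callum: (none).
Zara ∩ Hiro ∩ Quinn ∩ Callum ∩ Emeka: (none).
No common window.

0 minutes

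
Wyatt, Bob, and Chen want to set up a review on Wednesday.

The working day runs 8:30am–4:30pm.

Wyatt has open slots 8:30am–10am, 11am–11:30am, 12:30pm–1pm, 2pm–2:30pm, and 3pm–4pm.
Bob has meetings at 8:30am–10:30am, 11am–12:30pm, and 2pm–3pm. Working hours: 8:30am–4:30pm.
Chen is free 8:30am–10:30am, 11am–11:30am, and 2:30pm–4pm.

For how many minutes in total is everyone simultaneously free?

Bob free within 08:30–16:30: 10:30–11:00, 12:30–14:00, 15:00–16:30.
Wyatt ∩ Bob: 12:30–13:00, 15:00–16:00.
Wyatt ∩ Bob ∩ Chen: 15:00–16:00.
Total common minutes: 60.

60 minutes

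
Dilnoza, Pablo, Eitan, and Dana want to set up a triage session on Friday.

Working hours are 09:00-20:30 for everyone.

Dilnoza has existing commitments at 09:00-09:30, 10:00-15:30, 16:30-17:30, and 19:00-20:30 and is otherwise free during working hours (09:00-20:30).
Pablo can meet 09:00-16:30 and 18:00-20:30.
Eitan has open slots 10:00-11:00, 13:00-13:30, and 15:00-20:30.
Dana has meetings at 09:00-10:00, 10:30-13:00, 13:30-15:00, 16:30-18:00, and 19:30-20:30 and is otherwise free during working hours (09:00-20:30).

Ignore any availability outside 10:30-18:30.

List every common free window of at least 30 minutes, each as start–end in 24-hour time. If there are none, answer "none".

Dilnoza free within 09:00–20:30: 09:30–10:00, 15:30–16:30, 17:30–19:00.
Dana free within 09:00–20:30: 10:00–10:30, 13:00–13:30, 15:00–16:30, 18:00–19:30.
Dilnoza ∩ Pablo: 09:30–10:00, 15:30–16:30, 18:00–19:00.
Dilnoza ∩ Pablo ∩ Eitan: 15:30–16:30, 18:00–19:00.
Dilnoza ∩ Pablo ∩ Eitan ∩ Dana: 15:30–16:30, 18:00–19:00.
Restricted to 10:30–18:30: 15:30–16:30, 18:00–18:30.
Windows ≥ 30 min: 15:30–16:30, 18:00–18:30.

15:30–16:30, 18:00–18:30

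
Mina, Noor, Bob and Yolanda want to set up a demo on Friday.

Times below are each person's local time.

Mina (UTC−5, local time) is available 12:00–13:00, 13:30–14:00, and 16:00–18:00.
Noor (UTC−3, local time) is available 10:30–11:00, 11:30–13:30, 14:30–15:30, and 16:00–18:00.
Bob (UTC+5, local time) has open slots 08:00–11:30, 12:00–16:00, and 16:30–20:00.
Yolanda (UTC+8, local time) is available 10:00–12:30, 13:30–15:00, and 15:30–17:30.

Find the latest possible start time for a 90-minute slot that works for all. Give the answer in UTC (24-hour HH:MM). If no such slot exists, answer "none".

none

Mina → UTC: 17:00–18:00, 18:30–19:00, 21:00–23:00.
Noor → UTC: 13:30–14:00, 14:30–16:30, 17:30–18:30, 19:00–21:00.
Bob → UTC: 03:00–06:30, 07:00–11:00, 11:30–15:00.
Yolanda → UTC: 02:00–04:30, 05:30–07:00, 07:30–09:30.
Mina ∩ Noor: 17:30–18:00.
Mina ∩ Noor ∩ Bob: (none).
Mina ∩ Noor ∩ Bob ∩ Yolanda: (none).
Windows ≥ 90 min: (none).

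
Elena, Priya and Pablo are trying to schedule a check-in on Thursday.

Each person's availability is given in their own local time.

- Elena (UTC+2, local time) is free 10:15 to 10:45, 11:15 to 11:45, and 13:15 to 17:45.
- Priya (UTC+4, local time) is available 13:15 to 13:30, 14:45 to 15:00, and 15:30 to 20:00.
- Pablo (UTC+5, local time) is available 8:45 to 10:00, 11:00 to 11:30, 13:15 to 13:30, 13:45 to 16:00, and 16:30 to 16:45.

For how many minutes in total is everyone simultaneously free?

Elena → UTC: 08:15–08:45, 09:15–09:45, 11:15–15:45.
Priya → UTC: 09:15–09:30, 10:45–11:00, 11:30–16:00.
Pablo → UTC: 03:45–05:00, 06:00–06:30, 08:15–08:30, 08:45–11:00, 11:30–11:45.
Elena ∩ Priya: 09:15–09:30, 11:30–15:45.
Elena ∩ Priya ∩ Pablo: 09:15–09:30, 11:30–11:45.
Total common minutes: 15 + 15 = 30.

30 minutes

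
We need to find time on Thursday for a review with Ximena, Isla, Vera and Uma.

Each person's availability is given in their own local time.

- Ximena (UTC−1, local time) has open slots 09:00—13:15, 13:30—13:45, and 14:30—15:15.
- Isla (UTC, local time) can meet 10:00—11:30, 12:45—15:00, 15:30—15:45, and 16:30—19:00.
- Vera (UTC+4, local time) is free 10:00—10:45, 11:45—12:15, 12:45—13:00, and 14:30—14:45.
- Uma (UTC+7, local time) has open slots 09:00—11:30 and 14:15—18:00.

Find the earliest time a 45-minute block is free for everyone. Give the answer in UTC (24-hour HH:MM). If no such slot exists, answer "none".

none

Ximena → UTC: 10:00–14:15, 14:30–14:45, 15:30–16:15.
Isla → UTC: 10:00–11:30, 12:45–15:00, 15:30–15:45, 16:30–19:00.
Vera → UTC: 06:00–06:45, 07:45–08:15, 08:45–09:00, 10:30–10:45.
Uma → UTC: 02:00–04:30, 07:15–11:00.
Ximena ∩ Isla: 10:00–11:30, 12:45–14:15, 14:30–14:45, 15:30–15:45.
Ximena ∩ Isla ∩ Vera: 10:30–10:45.
Ximena ∩ Isla ∩ Vera ∩ Uma: 10:30–10:45.
Windows ≥ 45 min: (none).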